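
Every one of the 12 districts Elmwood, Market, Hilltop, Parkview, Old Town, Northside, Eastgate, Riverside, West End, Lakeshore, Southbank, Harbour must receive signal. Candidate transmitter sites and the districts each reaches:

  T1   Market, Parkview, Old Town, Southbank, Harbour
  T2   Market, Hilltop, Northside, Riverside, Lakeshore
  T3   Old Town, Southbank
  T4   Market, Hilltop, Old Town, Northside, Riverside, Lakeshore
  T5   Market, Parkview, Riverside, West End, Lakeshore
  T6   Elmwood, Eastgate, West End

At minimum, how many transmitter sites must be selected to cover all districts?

T1, T2, T6 together cover {Elmwood, Market, Hilltop, Parkview, Old Town, Northside, Eastgate, Riverside, West End, Lakeshore, Southbank, Harbour} — every district.
No 2 of the 6 transmitter sites cover everything (all 15 pairs fall short), so 3 is minimum.

3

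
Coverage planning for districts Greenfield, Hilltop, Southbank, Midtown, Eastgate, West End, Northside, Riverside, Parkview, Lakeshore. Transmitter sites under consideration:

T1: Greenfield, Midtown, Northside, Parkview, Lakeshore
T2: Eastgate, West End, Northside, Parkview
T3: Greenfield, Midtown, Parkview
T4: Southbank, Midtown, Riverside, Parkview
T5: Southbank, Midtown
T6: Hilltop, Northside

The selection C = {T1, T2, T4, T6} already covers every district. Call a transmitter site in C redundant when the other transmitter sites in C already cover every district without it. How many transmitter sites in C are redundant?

0

Drop T1: Greenfield, Lakeshore uncovered — not redundant.
Drop T2: Eastgate, West End uncovered — not redundant.
Drop T4: Southbank, Riverside uncovered — not redundant.
Drop T6: Hilltop uncovered — not redundant.
None of the transmitter sites in C is redundant.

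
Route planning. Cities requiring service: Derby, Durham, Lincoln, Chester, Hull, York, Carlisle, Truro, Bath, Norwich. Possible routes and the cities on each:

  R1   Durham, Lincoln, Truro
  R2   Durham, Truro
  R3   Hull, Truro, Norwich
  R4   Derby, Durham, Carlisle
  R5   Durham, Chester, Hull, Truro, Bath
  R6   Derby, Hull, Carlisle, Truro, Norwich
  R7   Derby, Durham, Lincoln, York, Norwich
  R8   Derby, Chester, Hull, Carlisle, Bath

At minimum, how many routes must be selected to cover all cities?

R1, R7, R8 together cover {Derby, Durham, Lincoln, Chester, Hull, York, Carlisle, Truro, Bath, Norwich} — every city.
No 2 of the 8 routes cover everything (all 28 pairs fall short), so 3 is minimum.

3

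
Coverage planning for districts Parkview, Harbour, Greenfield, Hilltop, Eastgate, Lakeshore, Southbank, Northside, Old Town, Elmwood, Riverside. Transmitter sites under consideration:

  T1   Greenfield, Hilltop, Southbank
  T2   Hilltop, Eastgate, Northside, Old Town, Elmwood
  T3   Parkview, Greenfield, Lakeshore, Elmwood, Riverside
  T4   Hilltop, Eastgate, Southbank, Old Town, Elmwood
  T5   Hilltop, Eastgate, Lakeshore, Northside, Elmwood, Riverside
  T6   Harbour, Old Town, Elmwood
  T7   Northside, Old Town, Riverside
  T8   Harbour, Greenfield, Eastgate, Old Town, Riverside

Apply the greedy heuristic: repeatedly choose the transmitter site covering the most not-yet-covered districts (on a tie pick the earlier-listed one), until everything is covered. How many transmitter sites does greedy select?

Pick 1: T5 covers 6 new districts (Hilltop, Eastgate, Lakeshore, Northside, Elmwood, Riverside).
Pick 2: T8 covers 3 new districts (Harbour, Greenfield, Old Town).
Pick 3: T1 covers 1 new districts (Southbank).
Pick 4: T3 covers 1 new districts (Parkview).
Greedy uses 4 transmitter sites.

4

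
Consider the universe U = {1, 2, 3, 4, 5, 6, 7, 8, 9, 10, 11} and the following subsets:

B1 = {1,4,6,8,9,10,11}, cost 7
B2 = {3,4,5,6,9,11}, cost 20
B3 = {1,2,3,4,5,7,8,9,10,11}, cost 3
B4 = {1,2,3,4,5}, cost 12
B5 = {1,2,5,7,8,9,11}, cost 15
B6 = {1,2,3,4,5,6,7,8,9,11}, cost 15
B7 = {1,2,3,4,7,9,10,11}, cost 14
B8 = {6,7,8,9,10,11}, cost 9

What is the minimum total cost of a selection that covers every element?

10

B1, B3 cover every element at cost 7 + 3 = 10.
Any cover uses at least 2 sets; among all covering selections none totals below 10.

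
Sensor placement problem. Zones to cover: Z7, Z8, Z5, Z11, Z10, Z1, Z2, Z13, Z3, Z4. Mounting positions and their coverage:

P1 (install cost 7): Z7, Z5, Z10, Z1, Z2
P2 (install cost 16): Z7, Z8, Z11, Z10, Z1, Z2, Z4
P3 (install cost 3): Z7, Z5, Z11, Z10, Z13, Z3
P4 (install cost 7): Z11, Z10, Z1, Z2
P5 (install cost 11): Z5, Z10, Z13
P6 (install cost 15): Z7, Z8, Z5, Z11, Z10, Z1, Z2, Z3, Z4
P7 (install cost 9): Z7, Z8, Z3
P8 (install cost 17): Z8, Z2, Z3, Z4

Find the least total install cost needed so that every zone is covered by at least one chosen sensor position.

18

P3, P6 cover every zone at install cost 3 + 15 = 18.
Any cover uses at least 2 sensor positions; among all covering selections none totals below 18.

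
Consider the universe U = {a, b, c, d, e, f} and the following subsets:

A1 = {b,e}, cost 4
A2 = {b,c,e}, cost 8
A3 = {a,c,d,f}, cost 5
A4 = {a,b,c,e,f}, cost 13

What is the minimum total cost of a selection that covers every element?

A1, A3 cover every element at cost 4 + 5 = 9.
Any cover uses at least 2 sets; among all covering selections none totals below 9.

9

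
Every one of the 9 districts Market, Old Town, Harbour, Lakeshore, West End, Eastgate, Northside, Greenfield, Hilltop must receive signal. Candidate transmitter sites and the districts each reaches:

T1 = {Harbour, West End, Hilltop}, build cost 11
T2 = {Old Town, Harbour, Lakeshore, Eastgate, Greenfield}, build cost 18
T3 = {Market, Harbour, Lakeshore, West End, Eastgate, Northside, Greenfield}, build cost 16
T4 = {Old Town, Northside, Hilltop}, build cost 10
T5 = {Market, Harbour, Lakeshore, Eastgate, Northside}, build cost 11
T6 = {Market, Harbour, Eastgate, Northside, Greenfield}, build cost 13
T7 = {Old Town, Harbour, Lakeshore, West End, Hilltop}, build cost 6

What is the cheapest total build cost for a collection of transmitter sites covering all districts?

T6, T7 cover every district at build cost 13 + 6 = 19.
Any cover uses at least 2 transmitter sites; among all covering selections none totals below 19.

19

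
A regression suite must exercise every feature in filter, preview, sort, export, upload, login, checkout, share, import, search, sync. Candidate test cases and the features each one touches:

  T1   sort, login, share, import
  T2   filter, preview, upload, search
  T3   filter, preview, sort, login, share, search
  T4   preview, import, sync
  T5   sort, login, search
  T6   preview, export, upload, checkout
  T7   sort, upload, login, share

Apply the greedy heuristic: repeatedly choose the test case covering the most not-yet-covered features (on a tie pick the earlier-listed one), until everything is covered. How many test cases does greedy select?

Pick 1: T3 covers 6 new features (filter, preview, sort, login, share, search).
Pick 2: T6 covers 3 new features (export, upload, checkout).
Pick 3: T4 covers 2 new features (import, sync).
Greedy uses 3 test cases.

3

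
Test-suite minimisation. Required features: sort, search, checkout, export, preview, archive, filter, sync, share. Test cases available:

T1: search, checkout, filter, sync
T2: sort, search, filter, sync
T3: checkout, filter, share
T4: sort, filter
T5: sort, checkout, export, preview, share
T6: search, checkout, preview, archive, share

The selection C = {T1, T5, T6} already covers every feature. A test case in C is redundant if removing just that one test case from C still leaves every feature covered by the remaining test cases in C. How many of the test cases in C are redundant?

Drop T1: filter, sync uncovered — not redundant.
Drop T5: sort, export uncovered — not redundant.
Drop T6: archive uncovered — not redundant.
None of the test cases in C is redundant.

0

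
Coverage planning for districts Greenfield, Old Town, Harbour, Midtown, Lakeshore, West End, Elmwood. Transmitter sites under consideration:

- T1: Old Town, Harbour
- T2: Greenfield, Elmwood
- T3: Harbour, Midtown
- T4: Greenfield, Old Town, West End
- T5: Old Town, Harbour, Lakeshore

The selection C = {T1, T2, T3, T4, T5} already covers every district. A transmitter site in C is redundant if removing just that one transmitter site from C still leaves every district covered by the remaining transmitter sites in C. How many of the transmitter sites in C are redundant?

Drop T1: the rest still cover every district — redundant.
Drop T2: Elmwood uncovered — not redundant.
Drop T3: Midtown uncovered — not redundant.
Drop T4: West End uncovered — not redundant.
Drop T5: Lakeshore uncovered — not redundant.
1 redundant: T1.

1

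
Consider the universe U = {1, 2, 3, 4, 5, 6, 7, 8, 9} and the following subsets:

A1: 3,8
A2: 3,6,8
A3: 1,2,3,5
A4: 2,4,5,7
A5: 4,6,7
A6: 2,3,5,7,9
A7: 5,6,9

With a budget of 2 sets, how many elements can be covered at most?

7

Choosing A2, A4 covers {2, 3, 4, 5, 6, 7, 8} — 7 elements.
No choice of 2 sets does better; here 1, 9 are left uncovered.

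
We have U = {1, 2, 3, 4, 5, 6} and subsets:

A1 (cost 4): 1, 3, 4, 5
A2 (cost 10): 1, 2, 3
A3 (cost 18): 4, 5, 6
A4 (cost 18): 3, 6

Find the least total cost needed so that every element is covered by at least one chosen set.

28

A2, A3 cover every element at cost 10 + 18 = 28.
Any cover uses at least 2 sets; among all covering selections none totals below 28.
Greedy by coverage-per-cost would pick A1, A2, A3 for 32 — worse than the optimum 28.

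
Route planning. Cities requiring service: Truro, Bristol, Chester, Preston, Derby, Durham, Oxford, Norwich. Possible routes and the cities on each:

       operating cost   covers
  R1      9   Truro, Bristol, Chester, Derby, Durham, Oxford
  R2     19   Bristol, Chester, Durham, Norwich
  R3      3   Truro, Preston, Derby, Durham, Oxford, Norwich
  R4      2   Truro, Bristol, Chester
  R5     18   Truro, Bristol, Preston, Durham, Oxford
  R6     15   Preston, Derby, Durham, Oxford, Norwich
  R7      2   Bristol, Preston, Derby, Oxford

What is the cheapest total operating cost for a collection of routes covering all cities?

5

R3, R4 cover every city at operating cost 3 + 2 = 5.
Any cover uses at least 2 routes; among all covering selections none totals below 5.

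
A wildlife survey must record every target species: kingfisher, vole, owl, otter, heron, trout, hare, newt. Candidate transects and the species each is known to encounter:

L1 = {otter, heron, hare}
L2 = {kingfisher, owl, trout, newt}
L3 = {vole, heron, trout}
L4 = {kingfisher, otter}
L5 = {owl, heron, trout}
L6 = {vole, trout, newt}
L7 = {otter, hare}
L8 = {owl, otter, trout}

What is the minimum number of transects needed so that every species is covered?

3

L1, L2, L3 together cover {kingfisher, vole, owl, otter, heron, trout, hare, newt} — every species.
No 2 of the 8 transects cover everything (all 28 pairs fall short), so 3 is minimum.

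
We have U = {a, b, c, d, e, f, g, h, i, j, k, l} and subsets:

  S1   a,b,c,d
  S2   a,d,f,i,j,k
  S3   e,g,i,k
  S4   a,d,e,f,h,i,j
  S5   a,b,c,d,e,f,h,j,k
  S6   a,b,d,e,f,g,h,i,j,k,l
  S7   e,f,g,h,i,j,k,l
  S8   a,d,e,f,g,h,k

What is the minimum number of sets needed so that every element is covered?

S1, S6 together cover {a, b, c, d, e, f, g, h, i, j, k, l} — every element.
No single set contains all 12 elements, so 2 is optimal.

2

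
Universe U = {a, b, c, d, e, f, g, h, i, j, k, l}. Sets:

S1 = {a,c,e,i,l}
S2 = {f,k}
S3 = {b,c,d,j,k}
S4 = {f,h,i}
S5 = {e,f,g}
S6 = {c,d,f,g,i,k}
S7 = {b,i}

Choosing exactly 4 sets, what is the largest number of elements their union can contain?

Choosing S1, S3, S4, S5 covers {a, b, c, d, e, f, g, h, i, j, k, l} — 12 elements.
That is all 12 elements.

12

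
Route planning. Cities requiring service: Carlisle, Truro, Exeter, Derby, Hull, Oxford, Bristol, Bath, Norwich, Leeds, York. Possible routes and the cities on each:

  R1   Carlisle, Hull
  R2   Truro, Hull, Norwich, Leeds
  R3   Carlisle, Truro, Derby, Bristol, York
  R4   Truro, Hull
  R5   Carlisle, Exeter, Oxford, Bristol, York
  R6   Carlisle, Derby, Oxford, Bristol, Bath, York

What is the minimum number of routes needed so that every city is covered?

3

R2, R5, R6 together cover {Carlisle, Truro, Exeter, Derby, Hull, Oxford, Bristol, Bath, Norwich, Leeds, York} — every city.
No 2 of the 6 routes cover everything (all 15 pairs fall short), so 3 is minimum.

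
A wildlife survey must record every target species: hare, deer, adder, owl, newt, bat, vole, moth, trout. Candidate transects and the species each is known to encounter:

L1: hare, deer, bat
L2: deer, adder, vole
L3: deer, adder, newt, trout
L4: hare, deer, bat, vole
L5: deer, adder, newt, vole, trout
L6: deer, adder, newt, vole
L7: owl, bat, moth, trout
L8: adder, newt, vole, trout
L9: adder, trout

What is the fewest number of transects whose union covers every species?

3

L1, L5, L7 together cover {hare, deer, adder, owl, newt, bat, vole, moth, trout} — every species.
No 2 of the 9 transects cover everything (all 36 pairs fall short), so 3 is minimum.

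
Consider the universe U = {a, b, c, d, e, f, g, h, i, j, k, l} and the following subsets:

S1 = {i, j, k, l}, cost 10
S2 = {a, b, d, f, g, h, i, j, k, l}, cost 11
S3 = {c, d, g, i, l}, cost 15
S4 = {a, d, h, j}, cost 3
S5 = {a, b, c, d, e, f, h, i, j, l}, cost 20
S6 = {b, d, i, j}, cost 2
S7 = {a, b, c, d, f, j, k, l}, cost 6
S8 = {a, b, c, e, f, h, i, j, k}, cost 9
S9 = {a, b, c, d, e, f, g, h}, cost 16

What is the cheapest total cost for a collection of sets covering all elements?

20

S2, S8 cover every element at cost 11 + 9 = 20.
Any cover uses at least 2 sets; among all covering selections none totals below 20.
Greedy by coverage-per-cost would pick S6, S7, S4, S9 for 27 — worse than the optimum 20.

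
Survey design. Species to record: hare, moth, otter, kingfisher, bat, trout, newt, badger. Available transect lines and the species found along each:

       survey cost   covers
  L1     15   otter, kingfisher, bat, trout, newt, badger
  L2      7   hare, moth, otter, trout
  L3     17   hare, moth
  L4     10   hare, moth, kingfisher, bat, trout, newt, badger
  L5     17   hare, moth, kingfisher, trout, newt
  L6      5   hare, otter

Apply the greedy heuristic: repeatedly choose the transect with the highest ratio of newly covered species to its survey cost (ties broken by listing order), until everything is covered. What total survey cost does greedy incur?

15

Pick 1: L4 adds 7 new (hare, moth, kingfisher, bat, trout, newt, badger) at survey cost 10 (ratio 7/10).
Pick 2: L6 adds 1 new (otter) at survey cost 5 (ratio 1/5).
Greedy total survey cost: 10 + 5 = 15.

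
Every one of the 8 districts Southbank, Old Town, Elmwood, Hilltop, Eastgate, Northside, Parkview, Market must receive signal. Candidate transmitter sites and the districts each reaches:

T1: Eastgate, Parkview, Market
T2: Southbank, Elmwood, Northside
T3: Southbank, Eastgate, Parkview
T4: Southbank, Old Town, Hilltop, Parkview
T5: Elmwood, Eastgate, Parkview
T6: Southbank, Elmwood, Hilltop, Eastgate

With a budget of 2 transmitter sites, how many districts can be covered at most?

6

Choosing T1, T2 covers {Southbank, Elmwood, Eastgate, Northside, Parkview, Market} — 6 districts.
No choice of 2 transmitter sites does better; here Old Town, Hilltop are left uncovered.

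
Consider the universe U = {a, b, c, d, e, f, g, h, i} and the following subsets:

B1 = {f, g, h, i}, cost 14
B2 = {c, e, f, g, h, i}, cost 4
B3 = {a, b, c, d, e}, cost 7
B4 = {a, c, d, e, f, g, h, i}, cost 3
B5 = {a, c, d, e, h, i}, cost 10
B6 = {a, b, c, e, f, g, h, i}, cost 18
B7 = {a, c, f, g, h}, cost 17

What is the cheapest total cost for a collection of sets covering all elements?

10

B3, B4 cover every element at cost 7 + 3 = 10.
Any cover uses at least 2 sets; among all covering selections none totals below 10.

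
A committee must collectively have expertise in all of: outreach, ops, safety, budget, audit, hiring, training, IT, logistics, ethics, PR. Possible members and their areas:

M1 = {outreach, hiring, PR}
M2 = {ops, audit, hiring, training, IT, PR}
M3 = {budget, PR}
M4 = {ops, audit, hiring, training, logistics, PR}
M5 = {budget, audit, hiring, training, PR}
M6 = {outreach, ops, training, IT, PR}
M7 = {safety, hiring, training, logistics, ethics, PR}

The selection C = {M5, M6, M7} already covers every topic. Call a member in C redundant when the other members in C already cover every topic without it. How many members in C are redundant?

0

Drop M5: budget, audit uncovered — not redundant.
Drop M6: outreach, ops, IT uncovered — not redundant.
Drop M7: safety, logistics, ethics uncovered — not redundant.
None of the members in C is redundant.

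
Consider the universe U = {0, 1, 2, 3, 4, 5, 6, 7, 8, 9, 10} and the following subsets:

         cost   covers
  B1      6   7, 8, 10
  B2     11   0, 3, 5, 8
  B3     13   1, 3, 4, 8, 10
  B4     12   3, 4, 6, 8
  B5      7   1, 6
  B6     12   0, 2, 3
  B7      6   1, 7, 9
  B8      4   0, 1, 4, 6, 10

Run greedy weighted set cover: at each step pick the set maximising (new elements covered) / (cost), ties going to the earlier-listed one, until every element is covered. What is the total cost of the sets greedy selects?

Pick 1: B8 adds 5 new (0, 1, 4, 6, 10) at cost 4 (ratio 5/4).
Pick 2: B1 adds 2 new (7, 8) at cost 6 (ratio 2/6).
Pick 3: B2 adds 2 new (3, 5) at cost 11 (ratio 2/11).
Pick 4: B7 adds 1 new (9) at cost 6 (ratio 1/6).
Pick 5: B6 adds 1 new (2) at cost 12 (ratio 1/12).
Greedy total cost: 4 + 6 + 11 + 6 + 12 = 39. (The true optimum is 33, so greedy overshoots here.)

39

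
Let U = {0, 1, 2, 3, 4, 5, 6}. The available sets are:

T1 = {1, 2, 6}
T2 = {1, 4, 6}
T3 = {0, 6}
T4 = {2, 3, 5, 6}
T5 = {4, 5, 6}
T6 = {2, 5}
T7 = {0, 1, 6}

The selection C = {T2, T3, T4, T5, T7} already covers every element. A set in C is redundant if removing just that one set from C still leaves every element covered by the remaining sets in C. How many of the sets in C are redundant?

Drop T2: the rest still cover every element — redundant.
Drop T3: the rest still cover every element — redundant.
Drop T4: 2, 3 uncovered — not redundant.
Drop T5: the rest still cover every element — redundant.
Drop T7: the rest still cover every element — redundant.
4 redundant: T2, T3, T5, T7.

4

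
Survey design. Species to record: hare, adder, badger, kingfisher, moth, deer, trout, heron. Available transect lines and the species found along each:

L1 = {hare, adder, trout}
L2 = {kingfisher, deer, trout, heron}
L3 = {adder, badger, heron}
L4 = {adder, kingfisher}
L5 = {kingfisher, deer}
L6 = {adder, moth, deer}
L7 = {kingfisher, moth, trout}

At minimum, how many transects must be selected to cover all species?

4

L1, L2, L3, L6 together cover {hare, adder, badger, kingfisher, moth, deer, trout, heron} — every species.
No 3 of the 7 transects cover everything (all 35 triples fall short), so 4 is minimum.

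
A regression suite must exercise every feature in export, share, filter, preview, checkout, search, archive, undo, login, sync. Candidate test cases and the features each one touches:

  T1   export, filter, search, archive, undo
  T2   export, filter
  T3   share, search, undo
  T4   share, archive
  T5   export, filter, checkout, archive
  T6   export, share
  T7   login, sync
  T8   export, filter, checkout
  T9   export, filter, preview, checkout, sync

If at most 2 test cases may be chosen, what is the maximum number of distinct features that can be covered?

Choosing T1, T9 covers {export, filter, preview, checkout, search, archive, undo, sync} — 8 features.
No choice of 2 test cases does better; here share, login are left uncovered.

8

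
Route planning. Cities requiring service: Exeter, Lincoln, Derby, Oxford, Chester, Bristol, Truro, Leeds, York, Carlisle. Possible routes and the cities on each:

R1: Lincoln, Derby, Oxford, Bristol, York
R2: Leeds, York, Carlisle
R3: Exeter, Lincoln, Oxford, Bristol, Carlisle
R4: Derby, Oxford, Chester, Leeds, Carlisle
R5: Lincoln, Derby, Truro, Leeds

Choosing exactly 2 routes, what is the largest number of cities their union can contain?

Choosing R1, R4 covers {Lincoln, Derby, Oxford, Chester, Bristol, Leeds, York, Carlisle} — 8 cities.
No choice of 2 routes does better; here Exeter, Truro are left uncovered.

8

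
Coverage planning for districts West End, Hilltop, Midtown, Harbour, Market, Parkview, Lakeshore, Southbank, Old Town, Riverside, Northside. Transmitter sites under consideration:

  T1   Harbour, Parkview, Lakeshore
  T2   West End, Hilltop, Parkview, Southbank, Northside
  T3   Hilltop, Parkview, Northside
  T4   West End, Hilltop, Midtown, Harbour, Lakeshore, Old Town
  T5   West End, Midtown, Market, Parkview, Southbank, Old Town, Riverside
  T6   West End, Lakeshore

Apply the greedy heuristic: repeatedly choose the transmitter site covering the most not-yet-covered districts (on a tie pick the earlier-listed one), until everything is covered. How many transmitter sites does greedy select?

Pick 1: T5 covers 7 new districts (West End, Midtown, Market, Parkview, Southbank, Old Town, Riverside).
Pick 2: T4 covers 3 new districts (Hilltop, Harbour, Lakeshore).
Pick 3: T2 covers 1 new districts (Northside).
Greedy uses 3 transmitter sites.

3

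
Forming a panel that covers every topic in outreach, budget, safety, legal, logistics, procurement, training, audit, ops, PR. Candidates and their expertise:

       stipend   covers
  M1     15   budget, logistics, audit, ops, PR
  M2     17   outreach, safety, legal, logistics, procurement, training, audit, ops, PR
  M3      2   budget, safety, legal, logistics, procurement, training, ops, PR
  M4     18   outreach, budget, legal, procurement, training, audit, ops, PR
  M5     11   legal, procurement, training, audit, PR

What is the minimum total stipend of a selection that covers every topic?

19

M2, M3 cover every topic at stipend 17 + 2 = 19.
Any cover uses at least 2 members; among all covering selections none totals below 19.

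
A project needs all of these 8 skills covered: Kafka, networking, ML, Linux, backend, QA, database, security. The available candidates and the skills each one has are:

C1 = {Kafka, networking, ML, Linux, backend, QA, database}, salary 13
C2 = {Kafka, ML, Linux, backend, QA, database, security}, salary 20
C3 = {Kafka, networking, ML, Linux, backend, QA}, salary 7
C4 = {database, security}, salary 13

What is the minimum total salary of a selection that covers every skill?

20

C3, C4 cover every skill at salary 7 + 13 = 20.
Any cover uses at least 2 candidates; among all covering selections none totals below 20.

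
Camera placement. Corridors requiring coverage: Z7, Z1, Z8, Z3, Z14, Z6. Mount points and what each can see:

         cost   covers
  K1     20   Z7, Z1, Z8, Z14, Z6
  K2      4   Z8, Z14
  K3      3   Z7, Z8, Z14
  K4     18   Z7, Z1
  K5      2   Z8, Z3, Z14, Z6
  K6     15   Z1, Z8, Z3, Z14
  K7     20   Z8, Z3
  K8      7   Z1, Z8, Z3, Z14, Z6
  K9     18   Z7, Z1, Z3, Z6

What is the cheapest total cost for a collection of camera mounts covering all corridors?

K3, K8 cover every corridor at cost 3 + 7 = 10.
Any cover uses at least 2 camera mounts; among all covering selections none totals below 10.
Greedy by coverage-per-cost would pick K5, K3, K8 for 12 — worse than the optimum 10.

10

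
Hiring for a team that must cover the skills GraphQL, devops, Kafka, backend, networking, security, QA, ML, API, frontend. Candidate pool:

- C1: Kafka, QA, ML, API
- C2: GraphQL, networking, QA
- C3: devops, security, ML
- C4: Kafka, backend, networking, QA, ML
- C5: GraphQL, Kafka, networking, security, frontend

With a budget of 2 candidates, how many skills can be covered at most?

8

Choosing C1, C5 covers {GraphQL, Kafka, networking, security, QA, ML, API, frontend} — 8 skills.
No choice of 2 candidates does better; here devops, backend are left uncovered.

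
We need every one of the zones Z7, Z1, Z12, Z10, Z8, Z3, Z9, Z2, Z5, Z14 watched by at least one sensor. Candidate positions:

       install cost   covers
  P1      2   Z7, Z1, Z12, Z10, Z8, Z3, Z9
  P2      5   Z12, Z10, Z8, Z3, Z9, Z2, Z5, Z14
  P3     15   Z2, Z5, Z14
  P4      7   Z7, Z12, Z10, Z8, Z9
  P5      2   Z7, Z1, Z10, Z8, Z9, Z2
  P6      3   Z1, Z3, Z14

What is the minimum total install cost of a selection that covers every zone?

P1, P2 cover every zone at install cost 2 + 5 = 7.
Any cover uses at least 2 sensor positions; among all covering selections none totals below 7.

7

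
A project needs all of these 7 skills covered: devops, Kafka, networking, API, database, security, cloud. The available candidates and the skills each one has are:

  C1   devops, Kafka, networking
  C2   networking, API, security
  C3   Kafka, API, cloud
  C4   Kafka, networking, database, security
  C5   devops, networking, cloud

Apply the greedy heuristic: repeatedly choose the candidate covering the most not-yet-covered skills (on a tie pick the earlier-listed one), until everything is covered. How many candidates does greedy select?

Pick 1: C4 covers 4 new skills (Kafka, networking, database, security).
Pick 2: C3 covers 2 new skills (API, cloud).
Pick 3: C1 covers 1 new skills (devops).
Greedy uses 3 candidates.

3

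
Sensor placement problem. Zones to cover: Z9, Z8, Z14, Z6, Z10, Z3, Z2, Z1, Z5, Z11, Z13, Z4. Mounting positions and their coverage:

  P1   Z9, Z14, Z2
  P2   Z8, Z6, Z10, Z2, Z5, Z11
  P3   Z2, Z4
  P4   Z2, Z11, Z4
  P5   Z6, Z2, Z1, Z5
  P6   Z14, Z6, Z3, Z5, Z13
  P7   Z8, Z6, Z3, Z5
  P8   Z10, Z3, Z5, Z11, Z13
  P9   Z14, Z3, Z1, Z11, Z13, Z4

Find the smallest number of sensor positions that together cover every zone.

P1, P2, P9 together cover {Z9, Z8, Z14, Z6, Z10, Z3, Z2, Z1, Z5, Z11, Z13, Z4} — every zone.
No 2 of the 9 sensor positions cover everything (all 36 pairs fall short), so 3 is minimum.

3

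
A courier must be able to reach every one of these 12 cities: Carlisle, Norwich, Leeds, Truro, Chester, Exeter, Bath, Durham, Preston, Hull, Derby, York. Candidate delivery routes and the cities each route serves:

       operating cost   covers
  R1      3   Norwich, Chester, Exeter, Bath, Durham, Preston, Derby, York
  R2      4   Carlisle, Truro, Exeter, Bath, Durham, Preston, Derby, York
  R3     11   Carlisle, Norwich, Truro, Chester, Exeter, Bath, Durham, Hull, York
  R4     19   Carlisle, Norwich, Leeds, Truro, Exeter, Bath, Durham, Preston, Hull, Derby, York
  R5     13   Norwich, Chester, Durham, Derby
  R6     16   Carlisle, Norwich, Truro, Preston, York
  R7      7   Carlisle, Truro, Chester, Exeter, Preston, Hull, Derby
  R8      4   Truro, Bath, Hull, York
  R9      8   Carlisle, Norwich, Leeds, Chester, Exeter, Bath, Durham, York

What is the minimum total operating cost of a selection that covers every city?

R7, R9 cover every city at operating cost 7 + 8 = 15.
Any cover uses at least 2 routes; among all covering selections none totals below 15.

15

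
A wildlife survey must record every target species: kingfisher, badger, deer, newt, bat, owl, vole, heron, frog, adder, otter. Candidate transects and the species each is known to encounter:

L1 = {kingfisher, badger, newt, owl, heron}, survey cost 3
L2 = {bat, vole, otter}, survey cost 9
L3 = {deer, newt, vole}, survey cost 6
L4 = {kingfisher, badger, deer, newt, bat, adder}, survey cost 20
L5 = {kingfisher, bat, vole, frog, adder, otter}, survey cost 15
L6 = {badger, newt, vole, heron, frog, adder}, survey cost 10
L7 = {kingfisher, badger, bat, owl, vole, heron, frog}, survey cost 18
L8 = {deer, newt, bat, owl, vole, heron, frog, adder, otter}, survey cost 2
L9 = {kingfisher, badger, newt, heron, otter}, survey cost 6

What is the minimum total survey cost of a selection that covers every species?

5

L1, L8 cover every species at survey cost 3 + 2 = 5.
Any cover uses at least 2 transects; among all covering selections none totals below 5.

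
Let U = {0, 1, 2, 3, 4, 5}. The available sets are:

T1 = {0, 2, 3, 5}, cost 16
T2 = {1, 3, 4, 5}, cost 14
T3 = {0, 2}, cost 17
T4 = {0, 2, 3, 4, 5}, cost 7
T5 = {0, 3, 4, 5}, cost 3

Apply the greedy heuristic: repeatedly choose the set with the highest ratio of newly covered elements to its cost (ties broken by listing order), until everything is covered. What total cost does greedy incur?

Pick 1: T5 adds 4 new (0, 3, 4, 5) at cost 3 (ratio 4/3).
Pick 2: T4 adds 1 new (2) at cost 7 (ratio 1/7).
Pick 3: T2 adds 1 new (1) at cost 14 (ratio 1/14).
Greedy total cost: 3 + 7 + 14 = 24. (The true optimum is 21, so greedy overshoots here.)

24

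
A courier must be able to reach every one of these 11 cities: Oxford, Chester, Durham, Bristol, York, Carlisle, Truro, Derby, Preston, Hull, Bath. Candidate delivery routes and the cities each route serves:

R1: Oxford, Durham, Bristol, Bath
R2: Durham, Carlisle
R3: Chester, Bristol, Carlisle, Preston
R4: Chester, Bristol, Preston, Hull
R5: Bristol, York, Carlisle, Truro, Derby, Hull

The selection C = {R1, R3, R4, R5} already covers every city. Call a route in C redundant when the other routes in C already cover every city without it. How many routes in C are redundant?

Drop R1: Oxford, Durham, Bath uncovered — not redundant.
Drop R3: the rest still cover every city — redundant.
Drop R4: the rest still cover every city — redundant.
Drop R5: York, Truro, Derby uncovered — not redundant.
2 redundant: R3, R4.

2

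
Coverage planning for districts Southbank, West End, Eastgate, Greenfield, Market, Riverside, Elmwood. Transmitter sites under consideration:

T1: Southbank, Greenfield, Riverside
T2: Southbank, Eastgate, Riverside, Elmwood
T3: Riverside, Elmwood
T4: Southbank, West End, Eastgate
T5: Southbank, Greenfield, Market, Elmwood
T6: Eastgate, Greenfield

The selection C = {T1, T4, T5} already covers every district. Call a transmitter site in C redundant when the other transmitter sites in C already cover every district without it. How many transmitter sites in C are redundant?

0

Drop T1: Riverside uncovered — not redundant.
Drop T4: West End, Eastgate uncovered — not redundant.
Drop T5: Market, Elmwood uncovered — not redundant.
None of the transmitter sites in C is redundant.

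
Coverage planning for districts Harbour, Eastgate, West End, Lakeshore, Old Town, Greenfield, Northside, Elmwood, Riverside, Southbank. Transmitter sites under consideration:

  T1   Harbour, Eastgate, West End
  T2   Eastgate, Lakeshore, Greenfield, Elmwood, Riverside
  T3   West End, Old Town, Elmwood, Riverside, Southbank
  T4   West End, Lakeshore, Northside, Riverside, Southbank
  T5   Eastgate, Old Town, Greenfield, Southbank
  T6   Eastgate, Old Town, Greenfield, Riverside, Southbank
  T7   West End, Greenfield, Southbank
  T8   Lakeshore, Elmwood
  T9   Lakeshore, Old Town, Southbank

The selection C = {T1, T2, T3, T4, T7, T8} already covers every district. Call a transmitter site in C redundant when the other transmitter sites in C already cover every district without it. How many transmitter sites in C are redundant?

3

Drop T1: Harbour uncovered — not redundant.
Drop T2: the rest still cover every district — redundant.
Drop T3: Old Town uncovered — not redundant.
Drop T4: Northside uncovered — not redundant.
Drop T7: the rest still cover every district — redundant.
Drop T8: the rest still cover every district — redundant.
3 redundant: T2, T7, T8.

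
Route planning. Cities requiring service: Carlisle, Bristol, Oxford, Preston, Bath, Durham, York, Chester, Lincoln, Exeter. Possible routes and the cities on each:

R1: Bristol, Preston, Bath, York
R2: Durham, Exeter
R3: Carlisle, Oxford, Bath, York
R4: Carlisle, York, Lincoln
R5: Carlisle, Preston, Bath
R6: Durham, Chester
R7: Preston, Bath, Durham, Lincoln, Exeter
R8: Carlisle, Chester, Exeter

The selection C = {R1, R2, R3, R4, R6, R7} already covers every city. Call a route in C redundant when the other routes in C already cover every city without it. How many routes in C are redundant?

3

Drop R1: Bristol uncovered — not redundant.
Drop R2: the rest still cover every city — redundant.
Drop R3: Oxford uncovered — not redundant.
Drop R4: the rest still cover every city — redundant.
Drop R6: Chester uncovered — not redundant.
Drop R7: the rest still cover every city — redundant.
3 redundant: R2, R4, R7.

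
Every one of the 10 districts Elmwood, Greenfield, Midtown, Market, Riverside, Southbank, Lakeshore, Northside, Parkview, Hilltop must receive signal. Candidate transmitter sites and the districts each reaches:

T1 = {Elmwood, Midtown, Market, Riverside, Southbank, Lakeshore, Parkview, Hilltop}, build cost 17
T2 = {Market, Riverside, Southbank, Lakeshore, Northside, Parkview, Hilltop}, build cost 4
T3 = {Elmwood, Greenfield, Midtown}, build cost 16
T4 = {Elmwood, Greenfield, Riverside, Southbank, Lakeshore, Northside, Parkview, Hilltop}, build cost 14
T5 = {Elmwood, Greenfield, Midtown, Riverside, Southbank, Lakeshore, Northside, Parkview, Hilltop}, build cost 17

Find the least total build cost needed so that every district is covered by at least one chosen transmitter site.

T2, T3 cover every district at build cost 4 + 16 = 20.
Any cover uses at least 2 transmitter sites; among all covering selections none totals below 20.

20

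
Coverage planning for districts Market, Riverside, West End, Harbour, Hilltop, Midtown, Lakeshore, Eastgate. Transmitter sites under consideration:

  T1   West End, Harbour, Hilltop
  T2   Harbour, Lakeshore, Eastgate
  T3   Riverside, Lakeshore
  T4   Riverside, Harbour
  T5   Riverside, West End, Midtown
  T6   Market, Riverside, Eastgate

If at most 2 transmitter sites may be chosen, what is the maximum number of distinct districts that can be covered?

Choosing T1, T6 covers {Market, Riverside, West End, Harbour, Hilltop, Eastgate} — 6 districts.
No choice of 2 transmitter sites does better; here Midtown, Lakeshore are left uncovered.

6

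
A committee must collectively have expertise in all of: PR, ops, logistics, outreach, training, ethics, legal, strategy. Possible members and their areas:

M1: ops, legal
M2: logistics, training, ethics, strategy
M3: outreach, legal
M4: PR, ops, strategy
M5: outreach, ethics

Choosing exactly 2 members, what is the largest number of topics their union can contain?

Choosing M1, M2 covers {ops, logistics, training, ethics, legal, strategy} — 6 topics.
No choice of 2 members does better; here PR, outreach are left uncovered.

6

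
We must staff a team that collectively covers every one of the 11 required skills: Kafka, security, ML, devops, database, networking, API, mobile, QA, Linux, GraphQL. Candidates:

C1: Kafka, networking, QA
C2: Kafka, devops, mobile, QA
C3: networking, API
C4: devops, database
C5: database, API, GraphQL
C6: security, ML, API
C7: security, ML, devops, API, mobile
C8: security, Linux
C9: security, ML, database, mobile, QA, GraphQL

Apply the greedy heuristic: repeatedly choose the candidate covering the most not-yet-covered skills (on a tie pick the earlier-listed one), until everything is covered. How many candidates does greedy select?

Pick 1: C9 covers 6 new skills (security, ML, database, mobile, QA, GraphQL).
Pick 2: C1 covers 2 new skills (Kafka, networking).
Pick 3: C7 covers 2 new skills (devops, API).
Pick 4: C8 covers 1 new skills (Linux).
Greedy uses 4 candidates.

4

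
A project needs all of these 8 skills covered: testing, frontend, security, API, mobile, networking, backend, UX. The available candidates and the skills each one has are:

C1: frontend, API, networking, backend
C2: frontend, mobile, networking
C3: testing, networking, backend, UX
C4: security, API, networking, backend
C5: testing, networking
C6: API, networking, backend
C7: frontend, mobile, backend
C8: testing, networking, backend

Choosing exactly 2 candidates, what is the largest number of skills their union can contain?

Choosing C1, C3 covers {testing, frontend, API, networking, backend, UX} — 6 skills.
No choice of 2 candidates does better; here security, mobile are left uncovered.

6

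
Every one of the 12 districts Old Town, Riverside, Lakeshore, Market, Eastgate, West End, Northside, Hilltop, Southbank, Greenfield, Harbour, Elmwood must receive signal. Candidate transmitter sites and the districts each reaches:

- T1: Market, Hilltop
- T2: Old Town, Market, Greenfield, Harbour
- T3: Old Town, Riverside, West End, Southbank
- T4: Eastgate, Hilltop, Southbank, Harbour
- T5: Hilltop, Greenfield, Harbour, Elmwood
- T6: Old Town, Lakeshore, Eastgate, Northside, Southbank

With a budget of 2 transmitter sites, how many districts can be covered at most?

Choosing T5, T6 covers {Old Town, Lakeshore, Eastgate, Northside, Hilltop, Southbank, Greenfield, Harbour, Elmwood} — 9 districts.
No choice of 2 transmitter sites does better; here Riverside, Market, West End are left uncovered.

9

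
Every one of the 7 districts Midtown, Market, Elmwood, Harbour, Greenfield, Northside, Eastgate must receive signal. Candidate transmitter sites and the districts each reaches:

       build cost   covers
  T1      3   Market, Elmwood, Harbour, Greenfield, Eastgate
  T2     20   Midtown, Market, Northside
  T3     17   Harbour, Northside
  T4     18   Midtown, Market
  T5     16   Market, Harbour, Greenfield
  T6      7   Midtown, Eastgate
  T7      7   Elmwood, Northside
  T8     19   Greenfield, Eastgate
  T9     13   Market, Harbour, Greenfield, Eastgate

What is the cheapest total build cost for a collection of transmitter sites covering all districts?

T1, T6, T7 cover every district at build cost 3 + 7 + 7 = 17.
Any cover uses at least 2 transmitter sites; among all covering selections none totals below 17.

17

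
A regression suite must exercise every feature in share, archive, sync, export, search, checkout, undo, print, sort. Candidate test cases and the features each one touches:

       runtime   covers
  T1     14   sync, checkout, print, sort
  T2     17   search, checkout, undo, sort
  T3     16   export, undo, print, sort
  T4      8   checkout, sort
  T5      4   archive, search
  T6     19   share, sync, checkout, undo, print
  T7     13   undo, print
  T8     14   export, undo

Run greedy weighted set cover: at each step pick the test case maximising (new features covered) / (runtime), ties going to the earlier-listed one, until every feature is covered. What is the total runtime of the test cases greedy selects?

51

Pick 1: T5 adds 2 new (archive, search) at runtime 4 (ratio 2/4).
Pick 2: T1 adds 4 new (sync, checkout, print, sort) at runtime 14 (ratio 4/14).
Pick 3: T8 adds 2 new (export, undo) at runtime 14 (ratio 2/14).
Pick 4: T6 adds 1 new (share) at runtime 19 (ratio 1/19).
Greedy total runtime: 4 + 14 + 14 + 19 = 51. (The true optimum is 39, so greedy overshoots here.)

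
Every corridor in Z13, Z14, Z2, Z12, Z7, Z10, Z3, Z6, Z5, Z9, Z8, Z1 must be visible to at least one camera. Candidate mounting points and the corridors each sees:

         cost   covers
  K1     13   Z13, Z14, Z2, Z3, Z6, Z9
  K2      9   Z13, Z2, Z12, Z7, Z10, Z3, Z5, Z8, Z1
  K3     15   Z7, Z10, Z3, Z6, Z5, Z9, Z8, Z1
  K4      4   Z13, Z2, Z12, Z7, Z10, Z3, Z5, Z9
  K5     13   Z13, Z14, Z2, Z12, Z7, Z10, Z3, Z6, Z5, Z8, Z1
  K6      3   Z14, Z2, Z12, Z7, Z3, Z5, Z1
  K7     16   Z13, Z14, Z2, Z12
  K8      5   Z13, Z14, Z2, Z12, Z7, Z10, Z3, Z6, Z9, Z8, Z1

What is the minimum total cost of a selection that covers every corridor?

K6, K8 cover every corridor at cost 3 + 5 = 8.
Any cover uses at least 2 camera mounts; among all covering selections none totals below 8.

8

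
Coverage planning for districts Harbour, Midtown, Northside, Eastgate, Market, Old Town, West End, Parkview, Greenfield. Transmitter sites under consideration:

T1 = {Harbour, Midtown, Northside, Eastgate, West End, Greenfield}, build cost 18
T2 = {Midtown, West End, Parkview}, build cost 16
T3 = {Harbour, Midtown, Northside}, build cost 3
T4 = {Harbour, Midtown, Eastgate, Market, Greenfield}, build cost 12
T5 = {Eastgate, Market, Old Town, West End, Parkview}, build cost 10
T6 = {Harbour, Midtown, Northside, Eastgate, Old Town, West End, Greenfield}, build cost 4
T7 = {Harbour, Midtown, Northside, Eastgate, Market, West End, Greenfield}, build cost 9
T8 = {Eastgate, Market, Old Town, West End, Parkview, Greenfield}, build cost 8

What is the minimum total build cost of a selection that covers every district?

11

T3, T8 cover every district at build cost 3 + 8 = 11.
Any cover uses at least 2 transmitter sites; among all covering selections none totals below 11.
Greedy by coverage-per-build cost would pick T6, T8 for 12 — worse than the optimum 11.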